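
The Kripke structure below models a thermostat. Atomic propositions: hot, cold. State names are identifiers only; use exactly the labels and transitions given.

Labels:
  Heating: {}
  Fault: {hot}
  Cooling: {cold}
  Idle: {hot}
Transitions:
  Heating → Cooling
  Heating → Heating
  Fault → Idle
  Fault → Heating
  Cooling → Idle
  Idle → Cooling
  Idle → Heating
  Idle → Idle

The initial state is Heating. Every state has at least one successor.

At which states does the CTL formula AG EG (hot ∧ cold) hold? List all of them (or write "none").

States satisfying EG (hot ∧ cold): ∅.
States satisfying AG EG (hot ∧ cold): ∅.

none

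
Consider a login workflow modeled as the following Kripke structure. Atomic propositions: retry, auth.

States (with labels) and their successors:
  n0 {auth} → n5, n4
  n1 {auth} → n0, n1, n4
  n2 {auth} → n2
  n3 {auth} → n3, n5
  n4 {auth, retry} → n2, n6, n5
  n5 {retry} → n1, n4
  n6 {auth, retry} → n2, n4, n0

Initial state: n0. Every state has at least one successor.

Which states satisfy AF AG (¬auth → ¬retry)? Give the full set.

States satisfying AG (¬auth → ¬retry): {n2}.
States satisfying AF AG (¬auth → ¬retry): {n2}.

{n2}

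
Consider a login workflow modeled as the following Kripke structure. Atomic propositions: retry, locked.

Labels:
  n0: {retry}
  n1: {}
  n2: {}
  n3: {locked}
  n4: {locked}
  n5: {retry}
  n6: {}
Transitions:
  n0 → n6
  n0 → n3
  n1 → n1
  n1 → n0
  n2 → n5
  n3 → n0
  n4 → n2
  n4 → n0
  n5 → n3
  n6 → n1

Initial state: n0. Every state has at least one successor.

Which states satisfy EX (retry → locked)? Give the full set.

{n0, n1, n4, n5, n6}

States satisfying retry → locked: {n1, n2, n3, n4, n6}.
States satisfying EX (retry → locked): {n0, n1, n4, n5, n6}.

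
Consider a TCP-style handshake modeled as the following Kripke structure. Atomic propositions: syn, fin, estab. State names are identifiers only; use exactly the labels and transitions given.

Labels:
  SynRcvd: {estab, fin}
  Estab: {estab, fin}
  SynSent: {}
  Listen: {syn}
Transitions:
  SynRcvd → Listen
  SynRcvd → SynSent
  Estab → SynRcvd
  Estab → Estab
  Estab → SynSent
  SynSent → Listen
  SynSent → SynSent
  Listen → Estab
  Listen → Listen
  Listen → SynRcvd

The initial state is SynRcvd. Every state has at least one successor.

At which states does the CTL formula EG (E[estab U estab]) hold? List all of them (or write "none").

{Estab}

States satisfying E[estab U estab]: {SynRcvd, Estab}.
States satisfying EG (E[estab U estab]): {Estab}.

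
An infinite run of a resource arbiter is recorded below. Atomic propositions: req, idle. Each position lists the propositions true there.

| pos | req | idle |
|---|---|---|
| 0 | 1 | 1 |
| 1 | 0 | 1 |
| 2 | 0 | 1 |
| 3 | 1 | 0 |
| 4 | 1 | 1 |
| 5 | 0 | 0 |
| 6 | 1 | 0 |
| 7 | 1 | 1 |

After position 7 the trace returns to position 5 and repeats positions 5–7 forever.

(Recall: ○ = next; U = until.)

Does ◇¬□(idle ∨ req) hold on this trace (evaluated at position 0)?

Yes

¬□(idle ∨ req) holds at position 0, which is reachable from 0, so ◇¬□(idle ∨ req) holds.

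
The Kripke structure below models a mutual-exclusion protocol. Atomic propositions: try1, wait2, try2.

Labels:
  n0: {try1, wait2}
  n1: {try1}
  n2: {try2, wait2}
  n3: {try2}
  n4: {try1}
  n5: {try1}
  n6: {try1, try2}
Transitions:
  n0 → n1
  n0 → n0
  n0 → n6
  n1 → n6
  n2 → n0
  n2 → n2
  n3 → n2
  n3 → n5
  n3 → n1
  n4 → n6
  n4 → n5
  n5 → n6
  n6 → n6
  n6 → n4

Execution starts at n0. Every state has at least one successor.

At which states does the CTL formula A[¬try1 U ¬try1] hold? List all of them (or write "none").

States satisfying ¬try1: {n2, n3}.
States satisfying A[¬try1 U ¬try1]: {n2, n3}.

{n2, n3}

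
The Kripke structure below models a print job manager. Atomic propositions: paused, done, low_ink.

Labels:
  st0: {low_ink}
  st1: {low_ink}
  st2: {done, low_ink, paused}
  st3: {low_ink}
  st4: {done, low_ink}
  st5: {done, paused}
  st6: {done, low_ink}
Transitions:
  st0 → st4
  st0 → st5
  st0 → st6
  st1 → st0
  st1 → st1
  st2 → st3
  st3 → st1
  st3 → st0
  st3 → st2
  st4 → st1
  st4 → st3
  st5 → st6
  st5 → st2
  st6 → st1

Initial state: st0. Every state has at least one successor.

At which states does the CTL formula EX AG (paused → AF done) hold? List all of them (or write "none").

{st0, st1, st2, st3, st4, st5, st6}

States satisfying AG (paused → AF done): {st0, st1, st2, st3, st4, st5, st6}.
States satisfying EX AG (paused → AF done): {st0, st1, st2, st3, st4, st5, st6}.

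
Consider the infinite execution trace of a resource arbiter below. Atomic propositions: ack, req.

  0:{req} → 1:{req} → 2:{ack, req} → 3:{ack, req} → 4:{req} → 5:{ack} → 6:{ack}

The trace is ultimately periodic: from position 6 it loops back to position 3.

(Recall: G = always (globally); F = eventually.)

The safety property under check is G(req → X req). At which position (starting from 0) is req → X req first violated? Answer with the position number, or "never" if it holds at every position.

4

Check req → X req at each position in order: 0 ✓, 1 ✓, 2 ✓, 3 ✓.
At position 4 the labels are {req} and the next position 5 has {ack}, so req → X req is false there. This is the first violation.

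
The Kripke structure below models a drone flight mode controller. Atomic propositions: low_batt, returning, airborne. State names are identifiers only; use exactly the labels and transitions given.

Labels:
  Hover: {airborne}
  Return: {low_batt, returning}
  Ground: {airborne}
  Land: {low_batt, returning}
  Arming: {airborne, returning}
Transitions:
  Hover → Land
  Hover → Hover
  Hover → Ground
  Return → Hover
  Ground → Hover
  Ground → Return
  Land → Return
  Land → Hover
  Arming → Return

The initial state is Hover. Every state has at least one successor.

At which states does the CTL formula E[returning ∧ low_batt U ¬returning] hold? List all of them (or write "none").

States satisfying returning ∧ low_batt: {Return, Land}.
States satisfying ¬returning: {Hover, Ground}.
States satisfying E[returning ∧ low_batt U ¬returning]: {Hover, Return, Ground, Land}.

{Hover, Return, Ground, Land}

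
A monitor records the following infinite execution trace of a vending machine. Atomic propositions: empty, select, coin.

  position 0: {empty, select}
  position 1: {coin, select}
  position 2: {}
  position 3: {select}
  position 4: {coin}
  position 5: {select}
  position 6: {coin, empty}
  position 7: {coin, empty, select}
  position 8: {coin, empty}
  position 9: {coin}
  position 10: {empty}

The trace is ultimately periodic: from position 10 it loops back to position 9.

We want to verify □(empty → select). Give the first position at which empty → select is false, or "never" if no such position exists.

6

Check empty → select at each position in order: 0 ✓, 1 ✓, 2 ✓, 3 ✓, 4 ✓, 5 ✓.
At position 6 the labels are {coin, empty}, so empty → select is false there. This is the first violation.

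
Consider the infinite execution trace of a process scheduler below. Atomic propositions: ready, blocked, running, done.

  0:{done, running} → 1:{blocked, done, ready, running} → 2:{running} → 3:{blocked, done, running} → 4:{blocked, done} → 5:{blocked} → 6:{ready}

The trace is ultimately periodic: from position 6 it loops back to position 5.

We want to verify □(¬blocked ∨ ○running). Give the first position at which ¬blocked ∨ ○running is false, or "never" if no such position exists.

3

Check ¬blocked ∨ ○running at each position in order: 0 ✓, 1 ✓, 2 ✓.
At position 3 the labels are {blocked, done, running} and the next position 4 has {blocked, done}, so ¬blocked ∨ ○running is false there. This is the first violation.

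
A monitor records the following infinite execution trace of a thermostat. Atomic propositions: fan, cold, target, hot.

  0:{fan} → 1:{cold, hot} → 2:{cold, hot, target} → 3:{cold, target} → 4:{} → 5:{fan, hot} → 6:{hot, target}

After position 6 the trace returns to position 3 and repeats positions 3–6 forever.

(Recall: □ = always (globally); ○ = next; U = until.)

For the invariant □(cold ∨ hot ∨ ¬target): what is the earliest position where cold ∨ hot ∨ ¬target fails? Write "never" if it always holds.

never

cold ∨ hot ∨ ¬target holds at every position 0..6, and those are all the positions the trace ever visits, so the invariant □(cold ∨ hot ∨ ¬target) is never violated.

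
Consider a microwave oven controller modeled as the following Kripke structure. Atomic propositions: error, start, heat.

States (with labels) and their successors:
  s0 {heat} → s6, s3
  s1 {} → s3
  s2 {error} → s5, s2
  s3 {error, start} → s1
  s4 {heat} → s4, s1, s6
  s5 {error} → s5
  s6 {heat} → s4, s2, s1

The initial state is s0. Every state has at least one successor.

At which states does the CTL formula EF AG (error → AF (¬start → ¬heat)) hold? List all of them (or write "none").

States satisfying AG (error → AF (¬start → ¬heat)): {s0, s1, s2, s3, s4, s5, s6}.
States satisfying EF AG (error → AF (¬start → ¬heat)): {s0, s1, s2, s3, s4, s5, s6}.

{s0, s1, s2, s3, s4, s5, s6}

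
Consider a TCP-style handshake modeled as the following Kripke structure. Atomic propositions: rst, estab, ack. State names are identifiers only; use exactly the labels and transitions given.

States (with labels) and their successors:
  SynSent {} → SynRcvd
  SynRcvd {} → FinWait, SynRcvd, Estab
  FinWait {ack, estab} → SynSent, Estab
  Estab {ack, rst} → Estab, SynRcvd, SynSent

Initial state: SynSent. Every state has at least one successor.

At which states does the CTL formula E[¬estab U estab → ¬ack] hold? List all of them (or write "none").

{SynSent, SynRcvd, Estab}

States satisfying ¬estab: {SynSent, SynRcvd, Estab}.
States satisfying estab → ¬ack: {SynSent, SynRcvd, Estab}.
States satisfying E[¬estab U estab → ¬ack]: {SynSent, SynRcvd, Estab}.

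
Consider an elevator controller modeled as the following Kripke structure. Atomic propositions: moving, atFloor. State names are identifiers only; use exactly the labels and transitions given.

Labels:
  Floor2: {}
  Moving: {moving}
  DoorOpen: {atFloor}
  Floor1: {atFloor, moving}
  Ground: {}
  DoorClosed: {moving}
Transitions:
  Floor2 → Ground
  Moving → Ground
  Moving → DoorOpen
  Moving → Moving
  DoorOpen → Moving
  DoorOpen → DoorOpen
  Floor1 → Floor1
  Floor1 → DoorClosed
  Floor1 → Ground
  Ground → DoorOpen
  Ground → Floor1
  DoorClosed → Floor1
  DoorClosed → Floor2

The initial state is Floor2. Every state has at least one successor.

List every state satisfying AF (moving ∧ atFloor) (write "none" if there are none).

States satisfying moving ∧ atFloor: {Floor1}.
States satisfying AF (moving ∧ atFloor): {Floor1}.

{Floor1}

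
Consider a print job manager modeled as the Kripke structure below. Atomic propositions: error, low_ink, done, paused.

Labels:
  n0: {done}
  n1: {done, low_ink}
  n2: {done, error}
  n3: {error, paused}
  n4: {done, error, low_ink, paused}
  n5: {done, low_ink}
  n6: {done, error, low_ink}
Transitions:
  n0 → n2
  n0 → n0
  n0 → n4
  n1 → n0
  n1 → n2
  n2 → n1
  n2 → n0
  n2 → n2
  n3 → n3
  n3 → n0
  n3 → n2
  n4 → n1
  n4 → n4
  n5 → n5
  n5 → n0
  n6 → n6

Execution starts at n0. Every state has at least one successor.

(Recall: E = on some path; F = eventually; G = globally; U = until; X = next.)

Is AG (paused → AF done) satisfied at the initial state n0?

Yes

States satisfying paused → AF done: {n0, n1, n2, n4, n5, n6}.
States satisfying AG (paused → AF done): {n0, n1, n2, n4, n5, n6}.
Every state reachable from n0 satisfies paused → AF done.
n0 ∈ Sat(AG (paused → AF done)).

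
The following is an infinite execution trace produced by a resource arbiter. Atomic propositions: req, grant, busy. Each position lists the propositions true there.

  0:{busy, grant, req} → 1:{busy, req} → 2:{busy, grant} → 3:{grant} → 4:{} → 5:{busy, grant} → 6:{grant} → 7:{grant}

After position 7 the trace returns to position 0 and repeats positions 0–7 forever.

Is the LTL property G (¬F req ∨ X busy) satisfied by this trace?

¬F req ∨ X busy must hold at every position from 0 onward. It fails at position 2, so G (¬F req ∨ X busy) is false.

Does not hold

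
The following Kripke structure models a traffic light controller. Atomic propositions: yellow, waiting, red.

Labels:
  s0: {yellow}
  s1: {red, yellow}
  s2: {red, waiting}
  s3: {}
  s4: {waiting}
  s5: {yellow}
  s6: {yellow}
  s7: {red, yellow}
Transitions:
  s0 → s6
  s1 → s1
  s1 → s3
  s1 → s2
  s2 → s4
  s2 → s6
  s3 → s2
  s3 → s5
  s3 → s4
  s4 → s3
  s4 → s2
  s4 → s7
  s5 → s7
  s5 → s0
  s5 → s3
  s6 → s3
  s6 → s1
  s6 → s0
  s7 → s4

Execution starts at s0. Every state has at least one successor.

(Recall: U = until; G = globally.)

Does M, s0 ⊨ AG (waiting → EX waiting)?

States satisfying waiting → EX waiting: {s0, s1, s2, s3, s4, s5, s6, s7}.
States satisfying AG (waiting → EX waiting): {s0, s1, s2, s3, s4, s5, s6, s7}.
Every state reachable from s0 satisfies waiting → EX waiting.
s0 ∈ Sat(AG (waiting → EX waiting)).

Satisfied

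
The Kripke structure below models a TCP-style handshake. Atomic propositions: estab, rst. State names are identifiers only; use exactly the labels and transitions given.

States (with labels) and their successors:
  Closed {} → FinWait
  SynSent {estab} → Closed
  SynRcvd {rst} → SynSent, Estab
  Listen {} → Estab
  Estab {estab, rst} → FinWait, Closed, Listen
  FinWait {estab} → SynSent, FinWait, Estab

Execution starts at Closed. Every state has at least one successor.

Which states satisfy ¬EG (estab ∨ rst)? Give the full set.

{Closed, SynSent, Listen}

States satisfying estab ∨ rst: {SynSent, SynRcvd, Estab, FinWait}.
States satisfying EG (estab ∨ rst): {SynRcvd, Estab, FinWait}.
States satisfying ¬EG (estab ∨ rst): {Closed, SynSent, Listen}.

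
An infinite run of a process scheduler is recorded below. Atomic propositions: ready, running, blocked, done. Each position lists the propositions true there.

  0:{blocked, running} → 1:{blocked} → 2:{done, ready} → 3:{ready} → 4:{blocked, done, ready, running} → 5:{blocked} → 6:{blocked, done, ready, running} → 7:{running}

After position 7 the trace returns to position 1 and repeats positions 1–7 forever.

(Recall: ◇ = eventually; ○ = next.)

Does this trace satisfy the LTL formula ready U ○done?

Walking from position 0: at position 0, ○done has not yet held and ready fails, so ready U ○done is false.

Does not hold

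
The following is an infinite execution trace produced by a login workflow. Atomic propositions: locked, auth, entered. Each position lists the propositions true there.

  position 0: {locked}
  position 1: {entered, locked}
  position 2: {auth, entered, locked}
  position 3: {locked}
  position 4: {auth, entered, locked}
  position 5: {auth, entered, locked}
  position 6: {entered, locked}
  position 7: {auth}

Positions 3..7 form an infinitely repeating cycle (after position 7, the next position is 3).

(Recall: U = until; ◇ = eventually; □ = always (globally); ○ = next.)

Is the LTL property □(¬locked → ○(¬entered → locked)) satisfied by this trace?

Yes

¬locked → ○(¬entered → locked) holds at every position 0..7, and those are all positions ever visited, so □(¬locked → ○(¬entered → locked)) holds.
Positions where ¬locked holds: 7.
Check ○(¬entered → locked) at each: 7→ok.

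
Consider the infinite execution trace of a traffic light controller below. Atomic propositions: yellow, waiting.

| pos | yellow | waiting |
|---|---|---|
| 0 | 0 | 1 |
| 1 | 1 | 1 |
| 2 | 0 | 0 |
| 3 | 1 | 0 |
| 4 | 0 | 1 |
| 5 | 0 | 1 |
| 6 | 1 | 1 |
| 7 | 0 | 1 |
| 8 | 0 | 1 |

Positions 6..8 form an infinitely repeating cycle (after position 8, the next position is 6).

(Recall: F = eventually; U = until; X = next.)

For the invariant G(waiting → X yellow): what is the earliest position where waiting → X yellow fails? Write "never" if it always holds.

Check waiting → X yellow at each position in order: 0 ✓.
At position 1 the labels are {waiting, yellow} and the next position 2 has {}, so waiting → X yellow is false there. This is the first violation.

1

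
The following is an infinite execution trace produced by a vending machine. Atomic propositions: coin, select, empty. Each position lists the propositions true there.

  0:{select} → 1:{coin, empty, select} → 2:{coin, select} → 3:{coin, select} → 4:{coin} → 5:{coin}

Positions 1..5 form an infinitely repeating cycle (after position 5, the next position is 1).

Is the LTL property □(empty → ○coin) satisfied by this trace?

Yes

empty → ○coin holds at every position 0..5, and those are all positions ever visited, so □(empty → ○coin) holds.
Positions where empty holds: 1.
Check ○coin at each: 1→ok.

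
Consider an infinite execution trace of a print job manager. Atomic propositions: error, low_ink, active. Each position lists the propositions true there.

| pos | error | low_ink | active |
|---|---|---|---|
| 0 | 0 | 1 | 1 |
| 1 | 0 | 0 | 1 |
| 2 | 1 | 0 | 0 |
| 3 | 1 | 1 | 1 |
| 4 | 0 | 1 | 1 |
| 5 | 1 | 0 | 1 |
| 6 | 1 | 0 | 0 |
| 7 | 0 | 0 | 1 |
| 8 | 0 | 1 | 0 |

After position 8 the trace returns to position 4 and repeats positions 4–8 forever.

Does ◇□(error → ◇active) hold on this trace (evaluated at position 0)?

□(error → ◇active) holds at position 0, which is reachable from 0, so ◇□(error → ◇active) holds.

Holds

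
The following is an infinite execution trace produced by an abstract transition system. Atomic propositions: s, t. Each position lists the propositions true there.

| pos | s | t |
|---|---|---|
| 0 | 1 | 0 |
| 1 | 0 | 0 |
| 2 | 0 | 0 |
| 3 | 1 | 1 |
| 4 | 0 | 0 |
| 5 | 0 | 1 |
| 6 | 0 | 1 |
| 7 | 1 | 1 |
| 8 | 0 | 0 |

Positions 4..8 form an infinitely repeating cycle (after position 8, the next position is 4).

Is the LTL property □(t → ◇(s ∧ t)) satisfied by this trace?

t → ◇(s ∧ t) holds at every position 0..8, and those are all positions ever visited, so □(t → ◇(s ∧ t)) holds.
Positions where t holds: 3, 5, 6, 7.
Check ◇(s ∧ t) at each: 3→ok, 5→ok, 6→ok, 7→ok.

Holds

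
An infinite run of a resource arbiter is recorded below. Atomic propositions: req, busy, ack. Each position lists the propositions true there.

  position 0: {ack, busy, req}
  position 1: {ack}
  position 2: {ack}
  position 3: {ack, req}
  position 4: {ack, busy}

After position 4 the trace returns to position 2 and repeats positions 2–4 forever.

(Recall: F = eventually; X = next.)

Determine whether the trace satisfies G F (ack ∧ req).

F (ack ∧ req) holds at every position 0..4, and those are all positions ever visited, so G F (ack ∧ req) holds.

Satisfied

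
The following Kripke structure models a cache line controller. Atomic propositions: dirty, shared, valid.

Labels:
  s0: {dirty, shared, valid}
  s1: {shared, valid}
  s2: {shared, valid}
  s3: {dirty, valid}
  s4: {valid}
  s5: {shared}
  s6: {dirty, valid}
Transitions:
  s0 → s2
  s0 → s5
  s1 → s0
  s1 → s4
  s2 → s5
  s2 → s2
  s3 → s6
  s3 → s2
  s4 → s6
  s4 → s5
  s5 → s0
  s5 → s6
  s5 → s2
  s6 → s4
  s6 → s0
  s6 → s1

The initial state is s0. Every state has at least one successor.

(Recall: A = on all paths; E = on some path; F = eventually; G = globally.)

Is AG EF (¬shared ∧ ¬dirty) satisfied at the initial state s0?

States satisfying EF (¬shared ∧ ¬dirty): {s0, s1, s2, s3, s4, s5, s6}.
States satisfying AG EF (¬shared ∧ ¬dirty): {s0, s1, s2, s3, s4, s5, s6}.
Every state reachable from s0 satisfies EF (¬shared ∧ ¬dirty).
s0 ∈ Sat(AG EF (¬shared ∧ ¬dirty)).

Satisfied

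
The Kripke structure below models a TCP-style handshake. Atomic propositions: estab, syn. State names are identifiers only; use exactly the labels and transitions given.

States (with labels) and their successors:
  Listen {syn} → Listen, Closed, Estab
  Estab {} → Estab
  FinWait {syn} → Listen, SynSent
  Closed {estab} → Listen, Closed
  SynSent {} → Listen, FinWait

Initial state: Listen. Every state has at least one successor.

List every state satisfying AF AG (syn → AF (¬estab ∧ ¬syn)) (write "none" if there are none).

{Estab}

States satisfying AG (syn → AF (¬estab ∧ ¬syn)): {Estab}.
States satisfying AF AG (syn → AF (¬estab ∧ ¬syn)): {Estab}.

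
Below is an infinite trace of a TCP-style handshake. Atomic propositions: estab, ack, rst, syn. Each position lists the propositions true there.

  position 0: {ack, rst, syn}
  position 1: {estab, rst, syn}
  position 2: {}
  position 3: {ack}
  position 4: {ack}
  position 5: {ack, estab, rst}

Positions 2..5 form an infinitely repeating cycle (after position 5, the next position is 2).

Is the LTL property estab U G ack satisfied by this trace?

Violated

Walking from position 0: at position 0, G ack has not yet held and estab fails, so estab U G ack is false.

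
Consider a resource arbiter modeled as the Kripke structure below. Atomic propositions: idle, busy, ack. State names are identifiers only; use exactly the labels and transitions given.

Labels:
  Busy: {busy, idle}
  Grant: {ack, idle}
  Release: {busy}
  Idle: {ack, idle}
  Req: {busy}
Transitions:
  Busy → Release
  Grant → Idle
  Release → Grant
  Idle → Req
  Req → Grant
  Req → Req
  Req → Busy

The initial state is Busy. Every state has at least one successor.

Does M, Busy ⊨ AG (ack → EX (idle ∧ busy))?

Does not hold

States satisfying ack → EX (idle ∧ busy): {Busy, Release, Req}.
States satisfying AG (ack → EX (idle ∧ busy)): ∅.
Grant is reachable from Busy and violates ack → EX (idle ∧ busy), so AG fails at Busy.
Busy ∉ Sat(AG (ack → EX (idle ∧ busy))).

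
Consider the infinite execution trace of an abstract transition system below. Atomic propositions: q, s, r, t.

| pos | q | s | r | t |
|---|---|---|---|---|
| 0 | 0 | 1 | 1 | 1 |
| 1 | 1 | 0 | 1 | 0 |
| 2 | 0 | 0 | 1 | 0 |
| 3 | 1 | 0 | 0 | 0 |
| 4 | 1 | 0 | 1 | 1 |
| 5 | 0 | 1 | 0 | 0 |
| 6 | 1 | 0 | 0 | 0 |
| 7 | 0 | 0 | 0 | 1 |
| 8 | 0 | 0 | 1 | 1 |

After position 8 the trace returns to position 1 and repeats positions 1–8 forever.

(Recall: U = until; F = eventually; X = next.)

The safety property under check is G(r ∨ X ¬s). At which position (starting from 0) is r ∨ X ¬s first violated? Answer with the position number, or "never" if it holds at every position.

r ∨ X ¬s holds at every position 0..8, and those are all the positions the trace ever visits, so the invariant G(r ∨ X ¬s) is never violated.

never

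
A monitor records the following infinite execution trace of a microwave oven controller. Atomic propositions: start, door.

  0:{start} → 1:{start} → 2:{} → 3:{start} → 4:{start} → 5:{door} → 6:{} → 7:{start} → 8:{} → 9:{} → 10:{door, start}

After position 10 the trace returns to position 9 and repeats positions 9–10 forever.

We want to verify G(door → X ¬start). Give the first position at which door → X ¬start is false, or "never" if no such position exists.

door → X ¬start holds at every position 0..10, and those are all the positions the trace ever visits, so the invariant G(door → X ¬start) is never violated.

never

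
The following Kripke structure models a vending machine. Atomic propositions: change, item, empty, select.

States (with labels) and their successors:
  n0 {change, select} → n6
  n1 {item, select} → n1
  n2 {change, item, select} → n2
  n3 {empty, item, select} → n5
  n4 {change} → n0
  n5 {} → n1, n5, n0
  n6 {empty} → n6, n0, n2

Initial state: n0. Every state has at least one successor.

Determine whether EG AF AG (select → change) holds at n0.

States satisfying AF AG (select → change): {n0, n2, n4, n6}.
States satisfying EG AF AG (select → change): {n0, n2, n4, n6}.
n0 ∈ Sat(EG AF AG (select → change)).

Satisfied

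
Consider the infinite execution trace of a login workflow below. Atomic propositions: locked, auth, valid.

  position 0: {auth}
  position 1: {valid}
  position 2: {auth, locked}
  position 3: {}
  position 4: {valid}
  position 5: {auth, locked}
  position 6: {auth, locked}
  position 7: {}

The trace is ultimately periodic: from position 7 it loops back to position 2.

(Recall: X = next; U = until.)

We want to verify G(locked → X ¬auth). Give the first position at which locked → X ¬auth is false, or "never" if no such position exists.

Check locked → X ¬auth at each position in order: 0 ✓, 1 ✓, 2 ✓, 3 ✓, 4 ✓.
At position 5 the labels are {auth, locked} and the next position 6 has {auth, locked}, so locked → X ¬auth is false there. This is the first violation.

5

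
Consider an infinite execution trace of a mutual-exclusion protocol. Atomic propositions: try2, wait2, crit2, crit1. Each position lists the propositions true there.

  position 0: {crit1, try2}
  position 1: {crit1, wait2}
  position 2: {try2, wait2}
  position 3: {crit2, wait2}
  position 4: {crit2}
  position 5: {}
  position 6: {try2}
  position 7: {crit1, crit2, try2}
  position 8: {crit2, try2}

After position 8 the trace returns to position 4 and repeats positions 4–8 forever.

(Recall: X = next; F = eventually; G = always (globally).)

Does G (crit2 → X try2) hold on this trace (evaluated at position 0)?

Violated

crit2 → X try2 must hold at every position from 0 onward. It fails at position 3, so G (crit2 → X try2) is false.
Positions where crit2 holds: 3, 4, 7, 8.
Check X try2 at each: 3→fails, 4→fails, 7→ok, 8→fails.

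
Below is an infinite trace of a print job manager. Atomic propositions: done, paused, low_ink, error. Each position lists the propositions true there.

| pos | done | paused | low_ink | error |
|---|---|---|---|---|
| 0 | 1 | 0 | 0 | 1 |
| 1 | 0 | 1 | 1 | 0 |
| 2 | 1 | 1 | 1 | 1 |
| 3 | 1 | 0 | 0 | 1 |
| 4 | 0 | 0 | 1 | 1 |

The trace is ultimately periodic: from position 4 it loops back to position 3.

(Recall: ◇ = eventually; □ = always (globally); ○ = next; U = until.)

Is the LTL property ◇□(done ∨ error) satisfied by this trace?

Yes

□(done ∨ error) holds at position 2, which is reachable from 0, so ◇□(done ∨ error) holds.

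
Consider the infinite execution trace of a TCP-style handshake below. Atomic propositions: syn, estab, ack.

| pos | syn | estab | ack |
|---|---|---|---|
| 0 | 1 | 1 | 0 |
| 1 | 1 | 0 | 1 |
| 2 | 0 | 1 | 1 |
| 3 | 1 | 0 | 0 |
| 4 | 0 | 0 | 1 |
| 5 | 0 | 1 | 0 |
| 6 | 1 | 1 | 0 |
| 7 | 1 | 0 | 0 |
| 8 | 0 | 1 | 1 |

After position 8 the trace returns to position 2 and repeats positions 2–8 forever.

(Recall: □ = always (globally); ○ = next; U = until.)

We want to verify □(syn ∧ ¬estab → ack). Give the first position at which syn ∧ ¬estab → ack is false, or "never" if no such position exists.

Check syn ∧ ¬estab → ack at each position in order: 0 ✓, 1 ✓, 2 ✓.
At position 3 the labels are {syn}, so syn ∧ ¬estab → ack is false there. This is the first violation.

3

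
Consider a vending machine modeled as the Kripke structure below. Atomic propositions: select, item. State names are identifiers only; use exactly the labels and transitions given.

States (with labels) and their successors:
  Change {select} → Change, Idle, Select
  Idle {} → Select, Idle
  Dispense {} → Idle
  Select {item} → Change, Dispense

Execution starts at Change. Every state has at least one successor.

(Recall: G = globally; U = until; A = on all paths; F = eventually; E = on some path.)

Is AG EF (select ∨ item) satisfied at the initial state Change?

States satisfying EF (select ∨ item): {Change, Idle, Dispense, Select}.
States satisfying AG EF (select ∨ item): {Change, Idle, Dispense, Select}.
Every state reachable from Change satisfies EF (select ∨ item).
Change ∈ Sat(AG EF (select ∨ item)).

Holds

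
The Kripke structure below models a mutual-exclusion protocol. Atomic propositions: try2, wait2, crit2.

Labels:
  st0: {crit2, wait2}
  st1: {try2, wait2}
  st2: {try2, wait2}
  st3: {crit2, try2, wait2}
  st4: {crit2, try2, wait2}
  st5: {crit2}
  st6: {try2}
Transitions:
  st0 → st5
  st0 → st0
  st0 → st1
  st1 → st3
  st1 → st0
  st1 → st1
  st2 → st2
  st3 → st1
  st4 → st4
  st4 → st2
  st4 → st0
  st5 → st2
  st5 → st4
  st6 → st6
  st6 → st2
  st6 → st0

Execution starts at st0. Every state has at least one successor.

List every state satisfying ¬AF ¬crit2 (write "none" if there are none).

States satisfying ¬crit2: {st1, st2, st6}.
States satisfying AF ¬crit2: {st1, st2, st3, st6}.
States satisfying ¬AF ¬crit2: {st0, st4, st5}.

{st0, st4, st5}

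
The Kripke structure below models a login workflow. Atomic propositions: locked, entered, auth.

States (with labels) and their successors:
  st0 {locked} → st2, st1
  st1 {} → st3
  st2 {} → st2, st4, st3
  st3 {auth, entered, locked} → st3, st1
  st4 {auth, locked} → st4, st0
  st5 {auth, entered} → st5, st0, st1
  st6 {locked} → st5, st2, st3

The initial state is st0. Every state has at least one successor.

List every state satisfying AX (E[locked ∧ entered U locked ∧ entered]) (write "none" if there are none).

{st1}

States satisfying E[locked ∧ entered U locked ∧ entered]: {st3}.
States satisfying AX (E[locked ∧ entered U locked ∧ entered]): {st1}.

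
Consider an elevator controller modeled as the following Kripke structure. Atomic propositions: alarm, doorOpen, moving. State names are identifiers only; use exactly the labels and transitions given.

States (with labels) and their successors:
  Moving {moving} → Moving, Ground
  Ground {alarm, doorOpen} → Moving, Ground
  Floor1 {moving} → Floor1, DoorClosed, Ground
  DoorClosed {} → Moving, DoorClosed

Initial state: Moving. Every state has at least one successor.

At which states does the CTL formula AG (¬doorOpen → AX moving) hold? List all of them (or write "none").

none

States satisfying ¬doorOpen → AX moving: {Ground}.
States satisfying AG (¬doorOpen → AX moving): ∅.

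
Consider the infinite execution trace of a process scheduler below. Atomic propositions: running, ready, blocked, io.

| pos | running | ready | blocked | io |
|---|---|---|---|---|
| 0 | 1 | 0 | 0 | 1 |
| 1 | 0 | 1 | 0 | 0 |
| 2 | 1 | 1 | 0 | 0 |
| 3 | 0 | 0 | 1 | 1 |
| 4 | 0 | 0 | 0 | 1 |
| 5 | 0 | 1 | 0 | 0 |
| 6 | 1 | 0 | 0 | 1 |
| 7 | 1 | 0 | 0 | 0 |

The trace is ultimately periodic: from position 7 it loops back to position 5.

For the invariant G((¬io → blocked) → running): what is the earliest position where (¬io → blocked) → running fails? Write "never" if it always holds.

3

Check (¬io → blocked) → running at each position in order: 0 ✓, 1 ✓, 2 ✓.
At position 3 the labels are {blocked, io}, so (¬io → blocked) → running is false there. This is the first violation.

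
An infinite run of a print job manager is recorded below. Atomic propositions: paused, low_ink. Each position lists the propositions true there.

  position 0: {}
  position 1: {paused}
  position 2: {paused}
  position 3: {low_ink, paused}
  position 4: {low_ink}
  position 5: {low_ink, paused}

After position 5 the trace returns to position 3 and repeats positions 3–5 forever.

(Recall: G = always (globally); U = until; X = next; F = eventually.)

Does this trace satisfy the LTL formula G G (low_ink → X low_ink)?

Satisfied

G (low_ink → X low_ink) holds at every position 0..5, and those are all positions ever visited, so G G (low_ink → X low_ink) holds.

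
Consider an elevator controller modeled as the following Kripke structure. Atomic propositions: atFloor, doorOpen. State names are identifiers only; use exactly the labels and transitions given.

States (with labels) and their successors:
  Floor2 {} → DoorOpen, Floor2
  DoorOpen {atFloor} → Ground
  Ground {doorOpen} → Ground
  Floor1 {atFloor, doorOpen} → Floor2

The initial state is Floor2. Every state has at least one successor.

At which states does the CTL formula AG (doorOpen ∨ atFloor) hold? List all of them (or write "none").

{DoorOpen, Ground}

States satisfying doorOpen ∨ atFloor: {DoorOpen, Ground, Floor1}.
States satisfying AG (doorOpen ∨ atFloor): {DoorOpen, Ground}.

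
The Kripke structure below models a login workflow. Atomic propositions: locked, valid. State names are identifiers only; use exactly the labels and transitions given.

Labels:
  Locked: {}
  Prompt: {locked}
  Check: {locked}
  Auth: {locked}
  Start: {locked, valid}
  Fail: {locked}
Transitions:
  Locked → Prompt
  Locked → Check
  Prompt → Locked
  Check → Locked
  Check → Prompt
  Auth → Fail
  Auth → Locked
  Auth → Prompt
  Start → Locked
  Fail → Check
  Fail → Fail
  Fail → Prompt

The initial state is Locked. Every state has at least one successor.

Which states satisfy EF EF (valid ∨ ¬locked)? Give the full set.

{Locked, Prompt, Check, Auth, Start, Fail}

States satisfying EF (valid ∨ ¬locked): {Locked, Prompt, Check, Auth, Start, Fail}.
States satisfying EF EF (valid ∨ ¬locked): {Locked, Prompt, Check, Auth, Start, Fail}.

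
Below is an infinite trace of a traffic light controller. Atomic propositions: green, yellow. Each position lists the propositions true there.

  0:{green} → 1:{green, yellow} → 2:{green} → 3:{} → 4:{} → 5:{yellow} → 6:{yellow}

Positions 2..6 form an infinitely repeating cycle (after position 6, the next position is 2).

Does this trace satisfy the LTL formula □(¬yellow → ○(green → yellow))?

Yes

¬yellow → ○(green → yellow) holds at every position 0..6, and those are all positions ever visited, so □(¬yellow → ○(green → yellow)) holds.
Positions where ¬yellow holds: 0, 2, 3, 4.
Check ○(green → yellow) at each: 0→ok, 2→ok, 3→ok, 4→ok.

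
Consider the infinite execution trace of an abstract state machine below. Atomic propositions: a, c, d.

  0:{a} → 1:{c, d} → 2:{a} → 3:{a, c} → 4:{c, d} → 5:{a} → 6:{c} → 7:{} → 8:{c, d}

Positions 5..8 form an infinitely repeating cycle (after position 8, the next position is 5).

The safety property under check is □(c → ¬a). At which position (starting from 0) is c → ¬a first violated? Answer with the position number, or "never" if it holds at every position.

Check c → ¬a at each position in order: 0 ✓, 1 ✓, 2 ✓.
At position 3 the labels are {a, c}, so c → ¬a is false there. This is the first violation.

3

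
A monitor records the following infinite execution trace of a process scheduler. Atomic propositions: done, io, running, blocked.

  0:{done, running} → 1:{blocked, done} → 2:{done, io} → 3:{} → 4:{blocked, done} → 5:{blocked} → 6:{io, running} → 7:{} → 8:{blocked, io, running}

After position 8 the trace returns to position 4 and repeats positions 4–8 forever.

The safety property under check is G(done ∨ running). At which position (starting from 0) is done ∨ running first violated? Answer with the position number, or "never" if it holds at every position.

3

Check done ∨ running at each position in order: 0 ✓, 1 ✓, 2 ✓.
At position 3 the labels are {}, so done ∨ running is false there. This is the first violation.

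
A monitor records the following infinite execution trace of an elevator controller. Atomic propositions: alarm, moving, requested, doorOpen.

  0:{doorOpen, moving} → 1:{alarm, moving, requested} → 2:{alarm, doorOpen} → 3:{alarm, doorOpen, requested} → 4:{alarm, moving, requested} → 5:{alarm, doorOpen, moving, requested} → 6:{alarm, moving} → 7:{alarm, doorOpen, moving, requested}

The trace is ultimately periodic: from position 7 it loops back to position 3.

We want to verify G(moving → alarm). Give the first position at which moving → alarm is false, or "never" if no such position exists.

At position 0 the labels are {doorOpen, moving}, so moving → alarm is false there. This is the first violation.

0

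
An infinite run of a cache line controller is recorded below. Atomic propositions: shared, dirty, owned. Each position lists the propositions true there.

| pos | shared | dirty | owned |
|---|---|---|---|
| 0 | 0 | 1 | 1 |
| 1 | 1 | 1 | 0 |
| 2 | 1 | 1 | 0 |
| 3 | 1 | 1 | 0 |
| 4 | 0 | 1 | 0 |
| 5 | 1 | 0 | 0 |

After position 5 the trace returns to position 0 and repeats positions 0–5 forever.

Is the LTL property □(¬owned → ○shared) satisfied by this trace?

No

¬owned → ○shared must hold at every position from 0 onward. It fails at position 3, so □(¬owned → ○shared) is false.
Positions where ¬owned holds: 1, 2, 3, 4, 5.
Check ○shared at each: 1→ok, 2→ok, 3→fails, 4→ok, 5→fails.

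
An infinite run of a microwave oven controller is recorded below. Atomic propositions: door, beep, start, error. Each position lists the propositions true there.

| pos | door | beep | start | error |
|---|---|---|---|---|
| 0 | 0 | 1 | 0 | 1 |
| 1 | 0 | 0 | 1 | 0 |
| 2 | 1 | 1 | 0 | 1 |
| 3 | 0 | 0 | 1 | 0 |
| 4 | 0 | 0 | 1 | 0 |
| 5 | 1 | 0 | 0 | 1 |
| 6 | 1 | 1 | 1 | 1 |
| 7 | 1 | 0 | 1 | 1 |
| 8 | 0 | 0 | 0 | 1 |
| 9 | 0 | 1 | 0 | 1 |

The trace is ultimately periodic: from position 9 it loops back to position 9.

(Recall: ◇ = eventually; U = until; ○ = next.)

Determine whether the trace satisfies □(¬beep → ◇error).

¬beep → ◇error holds at every position 0..9, and those are all positions ever visited, so □(¬beep → ◇error) holds.
Positions where ¬beep holds: 1, 3, 4, 5, 7, 8.
Check ◇error at each: 1→ok, 3→ok, 4→ok, 5→ok, 7→ok, 8→ok.

Holds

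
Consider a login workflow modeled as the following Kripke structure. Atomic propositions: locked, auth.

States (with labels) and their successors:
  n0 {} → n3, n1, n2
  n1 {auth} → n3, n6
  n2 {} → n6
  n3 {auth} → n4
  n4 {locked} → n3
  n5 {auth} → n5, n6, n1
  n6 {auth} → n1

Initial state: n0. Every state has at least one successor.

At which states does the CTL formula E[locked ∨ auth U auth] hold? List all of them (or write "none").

{n1, n3, n4, n5, n6}

States satisfying locked ∨ auth: {n1, n3, n4, n5, n6}.
States satisfying auth: {n1, n3, n5, n6}.
States satisfying E[locked ∨ auth U auth]: {n1, n3, n4, n5, n6}.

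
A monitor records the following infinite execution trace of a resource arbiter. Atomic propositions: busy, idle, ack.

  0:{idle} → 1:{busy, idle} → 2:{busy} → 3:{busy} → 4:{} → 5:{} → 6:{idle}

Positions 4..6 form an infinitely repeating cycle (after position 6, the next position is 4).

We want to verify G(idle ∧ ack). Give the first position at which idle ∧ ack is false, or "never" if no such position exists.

0

At position 0 the labels are {idle}, so idle ∧ ack is false there. This is the first violation.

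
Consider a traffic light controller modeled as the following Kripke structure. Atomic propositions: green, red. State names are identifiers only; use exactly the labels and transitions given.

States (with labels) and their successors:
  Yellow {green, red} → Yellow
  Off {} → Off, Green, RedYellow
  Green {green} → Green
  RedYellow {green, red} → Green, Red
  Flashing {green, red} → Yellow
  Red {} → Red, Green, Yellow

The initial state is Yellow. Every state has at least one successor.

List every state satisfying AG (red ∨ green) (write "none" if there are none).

States satisfying red ∨ green: {Yellow, Green, RedYellow, Flashing}.
States satisfying AG (red ∨ green): {Yellow, Green, Flashing}.

{Yellow, Green, Flashing}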